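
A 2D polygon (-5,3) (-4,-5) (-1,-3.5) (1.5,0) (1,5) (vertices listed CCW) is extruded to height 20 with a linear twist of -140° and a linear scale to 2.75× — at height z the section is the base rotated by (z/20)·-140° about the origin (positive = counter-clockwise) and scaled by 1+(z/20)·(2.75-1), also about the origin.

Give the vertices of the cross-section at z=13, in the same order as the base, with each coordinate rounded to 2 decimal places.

Cross-section at z=13: (6.60,10.57) (-10.54,8.74) (-7.44,2.27) (-0.06,-3.21) (10.65,-2.32)

t = z/height = 13/20 = 0.65
s = 1 + (scale-1)·z/height = 1 + (2.75-1)·13/20 = 2.137500
θ = twist·z/height = -140°·13/20 = -91.0000° = -1.588250 rad
cos θ = -0.017452, sin θ = -0.999848 (intermediates below are computed at full precision and shown rounded to 5 d.p.)
v1: (-5,3) → rotate → (3.08681,4.94688) → ×s → (6.59805,10.57396) → (6.60,10.57)
v2: (-4,-5) → rotate → (-4.92943,4.08665) → ×s → (-10.53665,8.73522) → (-10.54,8.74)
v3: (-1,-3.5) → rotate → (-3.48201,1.06093) → ×s → (-7.44281,2.26774) → (-7.44,2.27)
v4: (1.5,0) → rotate → (-0.02618,-1.49977) → ×s → (-0.05596,-3.20576) → (-0.06,-3.21)
v5: (1,5) → rotate → (4.98179,-1.08711) → ×s → (10.64857,-2.32370) → (10.65,-2.32)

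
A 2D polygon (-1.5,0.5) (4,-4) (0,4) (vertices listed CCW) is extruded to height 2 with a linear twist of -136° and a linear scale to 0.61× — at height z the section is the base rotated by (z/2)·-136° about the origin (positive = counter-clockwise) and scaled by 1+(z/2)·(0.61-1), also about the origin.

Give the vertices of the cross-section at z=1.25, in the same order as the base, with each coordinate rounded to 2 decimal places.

Cross-section at z=1.25: (0.28,1.16) (-2.75,-3.28) (3.01,0.26)

t = z/height = 1.25/2 = 0.625
s = 1 + (scale-1)·z/height = 1 + (0.61-1)·1.25/2 = 0.756250
θ = twist·z/height = -136°·1.25/2 = -85.0000° = -1.483530 rad
cos θ = 0.087156, sin θ = -0.996195 (intermediates below are computed at full precision and shown rounded to 5 d.p.)
v1: (-1.5,0.5) → rotate → (0.36736,1.53787) → ×s → (0.27782,1.16301) → (0.28,1.16)
v2: (4,-4) → rotate → (-3.63616,-4.33340) → ×s → (-2.74984,-3.27714) → (-2.75,-3.28)
v3: (0,4) → rotate → (3.98478,0.34862) → ×s → (3.01349,0.26365) → (3.01,0.26)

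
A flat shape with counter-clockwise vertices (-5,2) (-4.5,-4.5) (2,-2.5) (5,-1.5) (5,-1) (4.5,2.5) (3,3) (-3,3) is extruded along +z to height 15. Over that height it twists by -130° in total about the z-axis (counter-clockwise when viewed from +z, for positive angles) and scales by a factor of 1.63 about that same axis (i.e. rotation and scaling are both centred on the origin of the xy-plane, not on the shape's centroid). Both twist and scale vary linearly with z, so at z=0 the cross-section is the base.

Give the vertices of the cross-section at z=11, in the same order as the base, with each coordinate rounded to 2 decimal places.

t = z/height = 11/15 = 0.733333
s = 1 + (scale-1)·z/height = 1 + (1.63-1)·11/15 = 1.462000
θ = twist·z/height = -130°·11/15 = -95.3333° = -1.663881 rad
cos θ = -0.092950, sin θ = -0.995671 (intermediates below are computed at full precision and shown rounded to 5 d.p.)
v1: (-5,2) → rotate → (2.45609,4.79245) → ×s → (3.59080,7.00657) → (3.59,7.01)
v2: (-4.5,-4.5) → rotate → (-4.06224,4.89879) → ×s → (-5.93900,7.16204) → (-5.94,7.16)
v3: (2,-2.5) → rotate → (-2.67508,-1.75897) → ×s → (-3.91096,-2.57161) → (-3.91,-2.57)
v4: (5,-1.5) → rotate → (-1.95826,-4.83893) → ×s → (-2.86297,-7.07451) → (-2.86,-7.07)
v5: (5,-1) → rotate → (-1.46042,-4.88540) → ×s → (-2.13513,-7.14246) → (-2.14,-7.14)
v6: (4.5,2.5) → rotate → (2.07090,-4.71289) → ×s → (3.02766,-6.89025) → (3.03,-6.89)
v7: (3,3) → rotate → (2.70816,-3.26586) → ×s → (3.95933,-4.77469) → (3.96,-4.77)
v8: (-3,3) → rotate → (3.26586,2.70816) → ×s → (4.77469,3.95933) → (4.77,3.96)

Cross-section at z=11: (3.59,7.01) (-5.94,7.16) (-3.91,-2.57) (-2.86,-7.07) (-2.14,-7.14) (3.03,-6.89) (3.96,-4.77) (4.77,3.96)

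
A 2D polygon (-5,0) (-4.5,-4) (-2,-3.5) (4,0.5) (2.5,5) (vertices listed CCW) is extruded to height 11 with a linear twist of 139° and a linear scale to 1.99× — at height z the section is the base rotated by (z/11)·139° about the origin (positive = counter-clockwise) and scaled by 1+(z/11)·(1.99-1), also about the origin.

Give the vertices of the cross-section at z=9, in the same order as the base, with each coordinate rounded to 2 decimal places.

t = z/height = 9/11 = 0.818182
s = 1 + (scale-1)·z/height = 1 + (1.99-1)·9/11 = 1.810000
θ = twist·z/height = 139°·9/11 = 113.7273° = 1.984915 rad
cos θ = -0.402384, sin θ = 0.915471 (intermediates below are computed at full precision and shown rounded to 5 d.p.)
v1: (-5,0) → rotate → (2.01192,-4.57736) → ×s → (3.64157,-8.28501) → (3.64,-8.29)
v2: (-4.5,-4) → rotate → (5.47261,-2.51009) → ×s → (9.90543,-4.54326) → (9.91,-4.54)
v3: (-2,-3.5) → rotate → (4.00892,-0.42260) → ×s → (7.25614,-0.76491) → (7.26,-0.76)
v4: (4,0.5) → rotate → (-2.06727,3.46069) → ×s → (-3.74176,6.26385) → (-3.74,6.26)
v5: (2.5,5) → rotate → (-5.58331,0.27676) → ×s → (-10.10580,0.50094) → (-10.11,0.50)

Cross-section at z=9: (3.64,-8.29) (9.91,-4.54) (7.26,-0.76) (-3.74,6.26) (-10.11,0.50)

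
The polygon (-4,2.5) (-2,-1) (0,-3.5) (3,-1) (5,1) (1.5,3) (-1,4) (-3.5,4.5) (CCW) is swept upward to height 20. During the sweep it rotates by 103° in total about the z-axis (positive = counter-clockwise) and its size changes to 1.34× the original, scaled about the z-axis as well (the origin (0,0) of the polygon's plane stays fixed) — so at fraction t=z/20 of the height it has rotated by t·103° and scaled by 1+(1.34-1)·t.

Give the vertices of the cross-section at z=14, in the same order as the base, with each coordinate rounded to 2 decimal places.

Cross-section at z=14: (-4.47,-3.76) (0.42,-2.74) (4.12,-1.33) (2.32,3.15) (0.72,6.27) (-2.96,2.91) (-5.09,0.34) (-6.63,-2.41)

t = z/height = 14/20 = 0.7
s = 1 + (scale-1)·z/height = 1 + (1.34-1)·14/20 = 1.238000
θ = twist·z/height = 103°·14/20 = 72.1000° = 1.258382 rad
cos θ = 0.307357, sin θ = 0.951594 (intermediates below are computed at full precision and shown rounded to 5 d.p.)
v1: (-4,2.5) → rotate → (-3.60841,-3.03799) → ×s → (-4.46721,-3.76103) → (-4.47,-3.76)
v2: (-2,-1) → rotate → (0.33688,-2.21055) → ×s → (0.41706,-2.73666) → (0.42,-2.74)
v3: (0,-3.5) → rotate → (3.33058,-1.07575) → ×s → (4.12326,-1.33178) → (4.12,-1.33)
v4: (3,-1) → rotate → (1.87366,2.54743) → ×s → (2.31960,3.15371) → (2.32,3.15)
v5: (5,1) → rotate → (0.58519,5.06533) → ×s → (0.72446,6.27088) → (0.72,6.27)
v6: (1.5,3) → rotate → (-2.39375,2.34946) → ×s → (-2.96346,2.90863) → (-2.96,2.91)
v7: (-1,4) → rotate → (-4.11373,0.27783) → ×s → (-5.09280,0.34396) → (-5.09,0.34)
v8: (-3.5,4.5) → rotate → (-5.35792,-1.94748) → ×s → (-6.63311,-2.41097) → (-6.63,-2.41)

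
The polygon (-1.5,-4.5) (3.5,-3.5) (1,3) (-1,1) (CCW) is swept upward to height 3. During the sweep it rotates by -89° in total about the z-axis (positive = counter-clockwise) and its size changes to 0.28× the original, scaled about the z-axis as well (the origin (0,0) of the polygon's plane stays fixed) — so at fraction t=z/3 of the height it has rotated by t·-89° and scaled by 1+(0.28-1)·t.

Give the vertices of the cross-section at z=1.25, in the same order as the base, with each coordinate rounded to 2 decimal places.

t = z/height = 1.25/3 = 0.416667
s = 1 + (scale-1)·z/height = 1 + (0.28-1)·1.25/3 = 0.700000
θ = twist·z/height = -89°·1.25/3 = -37.0833° = -0.647226 rad
cos θ = 0.797759, sin θ = -0.602976 (intermediates below are computed at full precision and shown rounded to 5 d.p.)
v1: (-1.5,-4.5) → rotate → (-3.91003,-2.68545) → ×s → (-2.73702,-1.87982) → (-2.74,-1.88)
v2: (3.5,-3.5) → rotate → (0.68174,-4.90257) → ×s → (0.47722,-3.43180) → (0.48,-3.43)
v3: (1,3) → rotate → (2.60669,1.79030) → ×s → (1.82468,1.25321) → (1.82,1.25)
v4: (-1,1) → rotate → (-0.19478,1.40074) → ×s → (-0.13635,0.98051) → (-0.14,0.98)

Cross-section at z=1.25: (-2.74,-1.88) (0.48,-3.43) (1.82,1.25) (-0.14,0.98)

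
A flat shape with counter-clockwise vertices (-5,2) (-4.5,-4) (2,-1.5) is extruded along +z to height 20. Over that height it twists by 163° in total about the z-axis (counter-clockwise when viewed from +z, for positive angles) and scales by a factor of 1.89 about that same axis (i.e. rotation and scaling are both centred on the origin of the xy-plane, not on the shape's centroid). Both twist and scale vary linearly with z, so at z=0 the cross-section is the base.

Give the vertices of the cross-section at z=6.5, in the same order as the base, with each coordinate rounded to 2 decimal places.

Cross-section at z=6.5: (-5.94,-3.59) (0.62,-7.74) (3.10,0.89)

t = z/height = 6.5/20 = 0.325
s = 1 + (scale-1)·z/height = 1 + (1.89-1)·6.5/20 = 1.289250
θ = twist·z/height = 163°·6.5/20 = 52.9750° = 0.924588 rad
cos θ = 0.602163, sin θ = 0.798373 (intermediates below are computed at full precision and shown rounded to 5 d.p.)
v1: (-5,2) → rotate → (-4.60756,-2.78754) → ×s → (-5.94030,-3.59383) → (-5.94,-3.59)
v2: (-4.5,-4) → rotate → (0.48376,-6.00133) → ×s → (0.62368,-7.73722) → (0.62,-7.74)
v3: (2,-1.5) → rotate → (2.40189,0.69350) → ×s → (3.09663,0.89410) → (3.10,0.89)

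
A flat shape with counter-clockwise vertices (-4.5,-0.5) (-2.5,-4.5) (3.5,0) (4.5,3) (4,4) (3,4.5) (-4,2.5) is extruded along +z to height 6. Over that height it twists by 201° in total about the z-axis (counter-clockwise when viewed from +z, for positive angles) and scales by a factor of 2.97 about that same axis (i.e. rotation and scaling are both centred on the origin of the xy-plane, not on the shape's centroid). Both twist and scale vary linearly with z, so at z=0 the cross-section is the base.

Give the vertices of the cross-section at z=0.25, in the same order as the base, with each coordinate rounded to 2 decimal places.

t = z/height = 0.25/6 = 0.0416667
s = 1 + (scale-1)·z/height = 1 + (2.97-1)·0.25/6 = 1.082083
θ = twist·z/height = 201°·0.25/6 = 8.3750° = 0.146171 rad
cos θ = 0.989336, sin θ = 0.145651 (intermediates below are computed at full precision and shown rounded to 5 d.p.)
v1: (-4.5,-0.5) → rotate → (-4.37919,-1.15010) → ×s → (-4.73864,-1.24450) → (-4.74,-1.24)
v2: (-2.5,-4.5) → rotate → (-1.81791,-4.81614) → ×s → (-1.96713,-5.21147) → (-1.97,-5.21)
v3: (3.5,0) → rotate → (3.46268,0.50978) → ×s → (3.74690,0.55162) → (3.75,0.55)
v4: (4.5,3) → rotate → (4.01506,3.62344) → ×s → (4.34463,3.92086) → (4.34,3.92)
v5: (4,4) → rotate → (3.37474,4.53995) → ×s → (3.65175,4.91260) → (3.65,4.91)
v6: (3,4.5) → rotate → (2.31258,4.88897) → ×s → (2.50240,5.29027) → (2.50,5.29)
v7: (-4,2.5) → rotate → (-4.32147,1.89073) → ×s → (-4.67619,2.04593) → (-4.68,2.05)

Cross-section at z=0.25: (-4.74,-1.24) (-1.97,-5.21) (3.75,0.55) (4.34,3.92) (3.65,4.91) (2.50,5.29) (-4.68,2.05)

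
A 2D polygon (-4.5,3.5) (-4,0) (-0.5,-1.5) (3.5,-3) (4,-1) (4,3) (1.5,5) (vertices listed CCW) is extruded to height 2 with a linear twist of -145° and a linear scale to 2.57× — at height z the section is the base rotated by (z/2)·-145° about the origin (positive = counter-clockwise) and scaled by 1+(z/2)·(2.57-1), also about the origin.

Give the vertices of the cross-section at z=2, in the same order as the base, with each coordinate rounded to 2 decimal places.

t = z/height = 2/2 = 1
s = 1 + (scale-1)·z/height = 1 + (2.57-1)·2/2 = 2.570000
θ = twist·z/height = -145°·2/2 = -145.0000° = -2.530727 rad
cos θ = -0.819152, sin θ = -0.573576 (intermediates below are computed at full precision and shown rounded to 5 d.p.)
v1: (-4.5,3.5) → rotate → (5.69370,-0.28594) → ×s → (14.63281,-0.73486) → (14.63,-0.73)
v2: (-4,0) → rotate → (3.27661,2.29431) → ×s → (8.42088,5.89637) → (8.42,5.90)
v3: (-0.5,-1.5) → rotate → (-0.45079,1.51552) → ×s → (-1.15853,3.89488) → (-1.16,3.89)
v4: (3.5,-3) → rotate → (-4.58776,0.44994) → ×s → (-11.79055,1.15634) → (-11.79,1.16)
v5: (4,-1) → rotate → (-3.85018,-1.47515) → ×s → (-9.89497,-3.79115) → (-9.89,-3.79)
v6: (4,3) → rotate → (-1.55588,-4.75176) → ×s → (-3.99861,-12.21203) → (-4.00,-12.21)
v7: (1.5,5) → rotate → (1.63915,-4.95612) → ×s → (4.21263,-12.73724) → (4.21,-12.74)

Cross-section at z=2: (14.63,-0.73) (8.42,5.90) (-1.16,3.89) (-11.79,1.16) (-9.89,-3.79) (-4.00,-12.21) (4.21,-12.74)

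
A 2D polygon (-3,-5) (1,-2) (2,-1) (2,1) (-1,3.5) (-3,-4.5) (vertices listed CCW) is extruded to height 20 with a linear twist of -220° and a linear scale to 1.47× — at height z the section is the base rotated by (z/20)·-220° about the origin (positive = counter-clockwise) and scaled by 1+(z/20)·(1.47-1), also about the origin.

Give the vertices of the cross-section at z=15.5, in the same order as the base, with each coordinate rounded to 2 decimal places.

Cross-section at z=15.5: (2.91,7.40) (-1.80,2.47) (-2.92,0.90) (-2.47,-1.80) (2.13,-4.48) (3.02,6.73)

t = z/height = 15.5/20 = 0.775
s = 1 + (scale-1)·z/height = 1 + (1.47-1)·15.5/20 = 1.364250
θ = twist·z/height = -220°·15.5/20 = -170.5000° = -2.975786 rad
cos θ = -0.986286, sin θ = -0.165048 (intermediates below are computed at full precision and shown rounded to 5 d.p.)
v1: (-3,-5) → rotate → (2.13362,5.42657) → ×s → (2.91079,7.40320) → (2.91,7.40)
v2: (1,-2) → rotate → (-1.31638,1.80752) → ×s → (-1.79587,2.46591) → (-1.80,2.47)
v3: (2,-1) → rotate → (-2.13762,0.65619) → ×s → (-2.91625,0.89521) → (-2.92,0.90)
v4: (2,1) → rotate → (-1.80752,-1.31638) → ×s → (-2.46591,-1.79587) → (-2.47,-1.80)
v5: (-1,3.5) → rotate → (1.56395,-3.28695) → ×s → (2.13362,-4.48422) → (2.13,-4.48)
v6: (-3,-4.5) → rotate → (2.21614,4.93343) → ×s → (3.02337,6.73043) → (3.02,6.73)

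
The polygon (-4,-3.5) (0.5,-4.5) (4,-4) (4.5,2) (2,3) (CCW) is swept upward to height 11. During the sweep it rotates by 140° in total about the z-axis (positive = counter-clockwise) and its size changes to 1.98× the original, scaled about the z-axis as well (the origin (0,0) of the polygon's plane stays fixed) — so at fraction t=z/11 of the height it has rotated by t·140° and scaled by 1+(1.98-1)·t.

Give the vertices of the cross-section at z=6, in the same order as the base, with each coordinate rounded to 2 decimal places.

t = z/height = 6/11 = 0.545455
s = 1 + (scale-1)·z/height = 1 + (1.98-1)·6/11 = 1.534545
θ = twist·z/height = 140°·6/11 = 76.3636° = 1.332797 rad
cos θ = 0.235759, sin θ = 0.971812 (intermediates below are computed at full precision and shown rounded to 5 d.p.)
v1: (-4,-3.5) → rotate → (2.45830,-4.71240) → ×s → (3.77238,-7.23140) → (3.77,-7.23)
v2: (0.5,-4.5) → rotate → (4.49103,-0.57501) → ×s → (6.89169,-0.88238) → (6.89,-0.88)
v3: (4,-4) → rotate → (4.83028,2.94421) → ×s → (7.41229,4.51802) → (7.41,4.52)
v4: (4.5,2) → rotate → (-0.88271,4.84467) → ×s → (-1.35456,7.43437) → (-1.35,7.43)
v5: (2,3) → rotate → (-2.44392,2.65090) → ×s → (-3.75030,4.06793) → (-3.75,4.07)

Cross-section at z=6: (3.77,-7.23) (6.89,-0.88) (7.41,4.52) (-1.35,7.43) (-3.75,4.07)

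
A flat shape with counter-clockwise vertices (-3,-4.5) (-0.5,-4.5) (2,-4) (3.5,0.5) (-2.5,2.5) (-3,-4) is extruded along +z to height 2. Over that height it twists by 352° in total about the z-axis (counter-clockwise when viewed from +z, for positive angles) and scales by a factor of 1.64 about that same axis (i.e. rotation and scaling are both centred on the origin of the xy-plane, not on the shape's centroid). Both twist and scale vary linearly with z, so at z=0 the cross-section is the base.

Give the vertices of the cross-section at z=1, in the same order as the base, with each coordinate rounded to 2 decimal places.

Cross-section at z=1: (4.36,5.65) (1.07,5.88) (-2.27,5.45) (-4.65,-0.34) (3.06,-3.52) (4.32,4.99)

t = z/height = 1/2 = 0.5
s = 1 + (scale-1)·z/height = 1 + (1.64-1)·1/2 = 1.320000
θ = twist·z/height = 352°·1/2 = 176.0000° = 3.071779 rad
cos θ = -0.997564, sin θ = 0.069756 (intermediates below are computed at full precision and shown rounded to 5 d.p.)
v1: (-3,-4.5) → rotate → (3.30660,4.27977) → ×s → (4.36471,5.64929) → (4.36,5.65)
v2: (-0.5,-4.5) → rotate → (0.81269,4.45416) → ×s → (1.07275,5.87949) → (1.07,5.88)
v3: (2,-4) → rotate → (-1.71610,4.12977) → ×s → (-2.26525,5.45130) → (-2.27,5.45)
v4: (3.5,0.5) → rotate → (-3.52635,-0.25463) → ×s → (-4.65479,-0.33612) → (-4.65,-0.34)
v5: (-2.5,2.5) → rotate → (2.31952,-2.66830) → ×s → (3.06177,-3.52216) → (3.06,-3.52)
v6: (-3,-4) → rotate → (3.27172,3.78099) → ×s → (4.31867,4.99090) → (4.32,4.99)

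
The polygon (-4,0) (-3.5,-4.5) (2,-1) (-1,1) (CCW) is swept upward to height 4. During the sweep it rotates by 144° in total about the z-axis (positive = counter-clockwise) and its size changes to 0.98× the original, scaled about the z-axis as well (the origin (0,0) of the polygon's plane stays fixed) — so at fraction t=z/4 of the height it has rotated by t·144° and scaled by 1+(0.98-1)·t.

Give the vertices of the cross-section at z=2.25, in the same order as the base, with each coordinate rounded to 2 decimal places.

Cross-section at z=2.25: (-0.62,-3.91) (3.85,-4.11) (1.29,1.80) (-1.13,-0.82)

t = z/height = 2.25/4 = 0.5625
s = 1 + (scale-1)·z/height = 1 + (0.98-1)·2.25/4 = 0.988750
θ = twist·z/height = 144°·2.25/4 = 81.0000° = 1.413717 rad
cos θ = 0.156434, sin θ = 0.987688 (intermediates below are computed at full precision and shown rounded to 5 d.p.)
v1: (-4,0) → rotate → (-0.62574,-3.95075) → ×s → (-0.61870,-3.90631) → (-0.62,-3.91)
v2: (-3.5,-4.5) → rotate → (3.89708,-4.16086) → ×s → (3.85323,-4.11405) → (3.85,-4.11)
v3: (2,-1) → rotate → (1.30056,1.81894) → ×s → (1.28593,1.79848) → (1.29,1.80)
v4: (-1,1) → rotate → (-1.14412,-0.83125) → ×s → (-1.13125,-0.82190) → (-1.13,-0.82)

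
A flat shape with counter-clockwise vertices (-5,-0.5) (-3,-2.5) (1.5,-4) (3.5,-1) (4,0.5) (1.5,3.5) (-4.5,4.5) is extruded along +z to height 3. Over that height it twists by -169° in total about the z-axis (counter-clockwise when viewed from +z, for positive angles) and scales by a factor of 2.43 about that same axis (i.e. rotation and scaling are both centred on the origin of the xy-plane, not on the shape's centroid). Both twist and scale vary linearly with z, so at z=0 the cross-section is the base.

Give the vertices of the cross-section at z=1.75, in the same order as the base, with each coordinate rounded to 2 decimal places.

Cross-section at z=1.75: (0.46,9.20) (-3.71,6.13) (-7.67,-1.63) (-2.77,-6.07) (-0.19,-7.39) (5.94,-3.68) (9.39,6.93)

t = z/height = 1.75/3 = 0.583333
s = 1 + (scale-1)·z/height = 1 + (2.43-1)·1.75/3 = 1.834167
θ = twist·z/height = -169°·1.75/3 = -98.5833° = -1.720604 rad
cos θ = -0.149248, sin θ = -0.988800 (intermediates below are computed at full precision and shown rounded to 5 d.p.)
v1: (-5,-0.5) → rotate → (0.25184,5.01862) → ×s → (0.46191,9.20499) → (0.46,9.20)
v2: (-3,-2.5) → rotate → (-2.02426,3.33952) → ×s → (-3.71282,6.12523) → (-3.71,6.13)
v3: (1.5,-4) → rotate → (-4.17907,-0.88621) → ×s → (-7.66511,-1.62545) → (-7.67,-1.63)
v4: (3.5,-1) → rotate → (-1.51117,-3.31155) → ×s → (-2.77173,-6.07394) → (-2.77,-6.07)
v5: (4,0.5) → rotate → (-0.10259,-4.02982) → ×s → (-0.18817,-7.39137) → (-0.19,-7.39)
v6: (1.5,3.5) → rotate → (3.23693,-2.00557) → ×s → (5.93707,-3.67854) → (5.94,-3.68)
v7: (-4.5,4.5) → rotate → (5.12121,3.77798) → ×s → (9.39316,6.92945) → (9.39,6.93)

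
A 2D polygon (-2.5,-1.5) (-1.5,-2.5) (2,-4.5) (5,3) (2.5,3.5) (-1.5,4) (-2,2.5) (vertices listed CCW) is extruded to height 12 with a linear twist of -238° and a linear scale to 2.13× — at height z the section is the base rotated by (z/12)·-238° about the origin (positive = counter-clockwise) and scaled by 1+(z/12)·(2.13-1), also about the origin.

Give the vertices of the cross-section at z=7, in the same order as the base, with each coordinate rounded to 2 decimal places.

t = z/height = 7/12 = 0.583333
s = 1 + (scale-1)·z/height = 1 + (2.13-1)·7/12 = 1.659167
θ = twist·z/height = -238°·7/12 = -138.8333° = -2.423099 rad
cos θ = -0.752798, sin θ = -0.658252 (intermediates below are computed at full precision and shown rounded to 5 d.p.)
v1: (-2.5,-1.5) → rotate → (0.89462,2.77483) → ×s → (1.48432,4.60390) → (1.48,4.60)
v2: (-1.5,-2.5) → rotate → (-0.51643,2.86937) → ×s → (-0.85685,4.76077) → (-0.86,4.76)
v3: (2,-4.5) → rotate → (-4.46773,2.07109) → ×s → (-7.41271,3.43628) → (-7.41,3.44)
v4: (5,3) → rotate → (-1.78924,-5.54965) → ×s → (-2.96864,-9.20780) → (-2.97,-9.21)
v5: (2.5,3.5) → rotate → (0.42189,-4.28042) → ×s → (0.69998,-7.10193) → (0.70,-7.10)
v6: (-1.5,4) → rotate → (3.76220,-2.02381) → ×s → (6.24212,-3.35785) → (6.24,-3.36)
v7: (-2,2.5) → rotate → (3.15123,-0.56549) → ×s → (5.22841,-0.93825) → (5.23,-0.94)

Cross-section at z=7: (1.48,4.60) (-0.86,4.76) (-7.41,3.44) (-2.97,-9.21) (0.70,-7.10) (6.24,-3.36) (5.23,-0.94)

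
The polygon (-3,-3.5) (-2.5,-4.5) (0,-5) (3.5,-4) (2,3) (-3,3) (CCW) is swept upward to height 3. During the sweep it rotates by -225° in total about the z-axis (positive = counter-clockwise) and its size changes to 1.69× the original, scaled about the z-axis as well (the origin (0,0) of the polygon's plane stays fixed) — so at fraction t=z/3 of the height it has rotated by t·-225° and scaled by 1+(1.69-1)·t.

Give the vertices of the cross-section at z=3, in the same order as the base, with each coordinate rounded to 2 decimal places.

t = z/height = 3/3 = 1
s = 1 + (scale-1)·z/height = 1 + (1.69-1)·3/3 = 1.690000
θ = twist·z/height = -225°·3/3 = -225.0000° = -3.926991 rad
cos θ = -0.707107, sin θ = 0.707107 (intermediates below are computed at full precision and shown rounded to 5 d.p.)
v1: (-3,-3.5) → rotate → (4.59619,0.35355) → ×s → (7.76757,0.59751) → (7.77,0.60)
v2: (-2.5,-4.5) → rotate → (4.94975,1.41421) → ×s → (8.36507,2.39002) → (8.37,2.39)
v3: (0,-5) → rotate → (3.53553,3.53553) → ×s → (5.97505,5.97505) → (5.98,5.98)
v4: (3.5,-4) → rotate → (0.35355,5.30330) → ×s → (0.59751,8.96258) → (0.60,8.96)
v5: (2,3) → rotate → (-3.53553,-0.70711) → ×s → (-5.97505,-1.19501) → (-5.98,-1.20)
v6: (-3,3) → rotate → (0.00000,-4.24264) → ×s → (0.00000,-7.17006) → (0.00,-7.17)

Cross-section at z=3: (7.77,0.60) (8.37,2.39) (5.98,5.98) (0.60,8.96) (-5.98,-1.20) (0.00,-7.17)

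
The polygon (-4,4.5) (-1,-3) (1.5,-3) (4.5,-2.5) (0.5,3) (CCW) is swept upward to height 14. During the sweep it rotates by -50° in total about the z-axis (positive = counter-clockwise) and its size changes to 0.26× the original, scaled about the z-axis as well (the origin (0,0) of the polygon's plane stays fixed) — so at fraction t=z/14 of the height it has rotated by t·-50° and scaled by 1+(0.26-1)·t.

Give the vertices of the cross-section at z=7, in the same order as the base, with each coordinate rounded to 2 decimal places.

t = z/height = 7/14 = 0.5
s = 1 + (scale-1)·z/height = 1 + (0.26-1)·7/14 = 0.630000
θ = twist·z/height = -50°·7/14 = -25.0000° = -0.436332 rad
cos θ = 0.906308, sin θ = -0.422618 (intermediates below are computed at full precision and shown rounded to 5 d.p.)
v1: (-4,4.5) → rotate → (-1.72345,5.76886) → ×s → (-1.08577,3.63438) → (-1.09,3.63)
v2: (-1,-3) → rotate → (-2.17416,-2.29631) → ×s → (-1.36972,-1.44667) → (-1.37,-1.45)
v3: (1.5,-3) → rotate → (0.09161,-3.35285) → ×s → (0.05771,-2.11230) → (0.06,-2.11)
v4: (4.5,-2.5) → rotate → (3.02184,-4.16755) → ×s → (1.90376,-2.62556) → (1.90,-2.63)
v5: (0.5,3) → rotate → (1.72101,2.50761) → ×s → (1.08424,1.57980) → (1.08,1.58)

Cross-section at z=7: (-1.09,3.63) (-1.37,-1.45) (0.06,-2.11) (1.90,-2.63) (1.08,1.58)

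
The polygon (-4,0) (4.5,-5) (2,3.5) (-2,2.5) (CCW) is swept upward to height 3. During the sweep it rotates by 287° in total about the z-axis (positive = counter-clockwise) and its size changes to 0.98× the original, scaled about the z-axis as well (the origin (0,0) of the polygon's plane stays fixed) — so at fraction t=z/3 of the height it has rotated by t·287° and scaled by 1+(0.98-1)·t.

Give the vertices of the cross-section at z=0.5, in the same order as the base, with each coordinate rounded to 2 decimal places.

t = z/height = 0.5/3 = 0.166667
s = 1 + (scale-1)·z/height = 1 + (0.98-1)·0.5/3 = 0.996667
θ = twist·z/height = 287°·0.5/3 = 47.8333° = 0.834849 rad
cos θ = 0.671289, sin θ = 0.741195 (intermediates below are computed at full precision and shown rounded to 5 d.p.)
v1: (-4,0) → rotate → (-2.68516,-2.96478) → ×s → (-2.67621,-2.95490) → (-2.68,-2.95)
v2: (4.5,-5) → rotate → (6.72678,-0.02107) → ×s → (6.70436,-0.02100) → (6.70,-0.02)
v3: (2,3.5) → rotate → (-1.25160,3.83190) → ×s → (-1.24743,3.81913) → (-1.25,3.82)
v4: (-2,2.5) → rotate → (-3.19557,0.19583) → ×s → (-3.18492,0.19518) → (-3.18,0.20)

Cross-section at z=0.5: (-2.68,-2.95) (6.70,-0.02) (-1.25,3.82) (-3.18,0.20)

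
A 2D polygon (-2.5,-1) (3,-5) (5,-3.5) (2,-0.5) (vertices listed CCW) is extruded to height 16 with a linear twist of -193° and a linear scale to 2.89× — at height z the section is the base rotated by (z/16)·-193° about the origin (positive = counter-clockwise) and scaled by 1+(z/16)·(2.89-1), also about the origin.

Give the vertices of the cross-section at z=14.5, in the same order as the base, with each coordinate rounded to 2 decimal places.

Cross-section at z=14.5: (6.51,3.30) (-9.31,12.79) (-14.35,8.25) (-5.52,0.87)

t = z/height = 14.5/16 = 0.90625
s = 1 + (scale-1)·z/height = 1 + (2.89-1)·14.5/16 = 2.712813
θ = twist·z/height = -193°·14.5/16 = -174.9063° = -3.052690 rad
cos θ = -0.996051, sin θ = -0.088786 (intermediates below are computed at full precision and shown rounded to 5 d.p.)
v1: (-2.5,-1) → rotate → (2.40134,1.21801) → ×s → (6.51439,3.30425) → (6.51,3.30)
v2: (3,-5) → rotate → (-3.43208,4.71390) → ×s → (-9.31059,12.78792) → (-9.31,12.79)
v3: (5,-3.5) → rotate → (-5.29100,3.04225) → ×s → (-14.35350,8.25305) → (-14.35,8.25)
v4: (2,-0.5) → rotate → (-2.03649,0.32045) → ×s → (-5.52463,0.86933) → (-5.52,0.87)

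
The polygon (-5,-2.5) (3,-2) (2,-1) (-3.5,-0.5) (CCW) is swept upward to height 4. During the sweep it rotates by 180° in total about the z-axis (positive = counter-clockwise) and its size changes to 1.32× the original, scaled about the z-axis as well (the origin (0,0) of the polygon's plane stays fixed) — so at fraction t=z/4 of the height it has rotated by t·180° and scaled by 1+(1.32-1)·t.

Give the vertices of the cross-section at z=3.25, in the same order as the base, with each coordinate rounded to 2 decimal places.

t = z/height = 3.25/4 = 0.8125
s = 1 + (scale-1)·z/height = 1 + (1.32-1)·3.25/4 = 1.260000
θ = twist·z/height = 180°·3.25/4 = 146.2500° = 2.552544 rad
cos θ = -0.831470, sin θ = 0.555570 (intermediates below are computed at full precision and shown rounded to 5 d.p.)
v1: (-5,-2.5) → rotate → (5.54627,-0.69918) → ×s → (6.98830,-0.88096) → (6.99,-0.88)
v2: (3,-2) → rotate → (-1.38327,3.32965) → ×s → (-1.74292,4.19536) → (-1.74,4.20)
v3: (2,-1) → rotate → (-1.10737,1.94261) → ×s → (-1.39528,2.44769) → (-1.40,2.45)
v4: (-3.5,-0.5) → rotate → (3.18793,-1.52876) → ×s → (4.01679,-1.92624) → (4.02,-1.93)

Cross-section at z=3.25: (6.99,-0.88) (-1.74,4.20) (-1.40,2.45) (4.02,-1.93)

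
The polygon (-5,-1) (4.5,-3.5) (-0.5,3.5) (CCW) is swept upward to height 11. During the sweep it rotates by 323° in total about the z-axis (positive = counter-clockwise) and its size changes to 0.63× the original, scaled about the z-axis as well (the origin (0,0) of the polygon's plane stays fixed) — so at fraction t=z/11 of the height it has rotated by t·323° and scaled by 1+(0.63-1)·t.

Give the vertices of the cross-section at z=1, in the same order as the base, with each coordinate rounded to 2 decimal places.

t = z/height = 1/11 = 0.0909091
s = 1 + (scale-1)·z/height = 1 + (0.63-1)·1/11 = 0.966364
θ = twist·z/height = 323°·1/11 = 29.3636° = 0.512492 rad
cos θ = 0.871525, sin θ = 0.490351 (intermediates below are computed at full precision and shown rounded to 5 d.p.)
v1: (-5,-1) → rotate → (-3.86728,-3.32328) → ×s → (-3.73719,-3.21150) → (-3.74,-3.21)
v2: (4.5,-3.5) → rotate → (5.63809,-0.84376) → ×s → (5.44845,-0.81538) → (5.45,-0.82)
v3: (-0.5,3.5) → rotate → (-2.15199,2.80516) → ×s → (-2.07961,2.71081) → (-2.08,2.71)

Cross-section at z=1: (-3.74,-3.21) (5.45,-0.82) (-2.08,2.71)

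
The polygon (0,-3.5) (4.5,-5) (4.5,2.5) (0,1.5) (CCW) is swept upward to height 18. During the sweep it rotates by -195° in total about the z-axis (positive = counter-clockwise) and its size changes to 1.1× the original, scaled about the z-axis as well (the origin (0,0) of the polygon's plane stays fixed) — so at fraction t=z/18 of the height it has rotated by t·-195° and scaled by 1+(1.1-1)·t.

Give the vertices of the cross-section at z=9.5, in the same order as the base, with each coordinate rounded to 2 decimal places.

Cross-section at z=9.5: (-3.59,0.82) (-6.19,-3.44) (1.51,-5.21) (1.54,-0.35)

t = z/height = 9.5/18 = 0.527778
s = 1 + (scale-1)·z/height = 1 + (1.1-1)·9.5/18 = 1.052778
θ = twist·z/height = -195°·9.5/18 = -102.9167° = -1.796235 rad
cos θ = -0.223534, sin θ = -0.974696 (intermediates below are computed at full precision and shown rounded to 5 d.p.)
v1: (0,-3.5) → rotate → (-3.41144,0.78237) → ×s → (-3.59148,0.82366) → (-3.59,0.82)
v2: (4.5,-5) → rotate → (-5.87938,-3.26846) → ×s → (-6.18968,-3.44097) → (-6.19,-3.44)
v3: (4.5,2.5) → rotate → (1.43084,-4.94497) → ×s → (1.50636,-5.20595) → (1.51,-5.21)
v4: (0,1.5) → rotate → (1.46204,-0.33530) → ×s → (1.53921,-0.35300) → (1.54,-0.35)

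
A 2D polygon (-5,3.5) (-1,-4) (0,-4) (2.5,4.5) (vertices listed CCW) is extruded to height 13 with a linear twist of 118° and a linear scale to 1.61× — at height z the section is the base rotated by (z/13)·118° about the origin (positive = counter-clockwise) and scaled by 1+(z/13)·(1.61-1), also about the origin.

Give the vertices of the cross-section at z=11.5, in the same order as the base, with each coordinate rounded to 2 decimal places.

Cross-section at z=11.5: (-3.31,-8.80) (6.35,0.04) (5.97,1.53) (-7.67,2.01)

t = z/height = 11.5/13 = 0.884615
s = 1 + (scale-1)·z/height = 1 + (1.61-1)·11.5/13 = 1.539615
θ = twist·z/height = 118°·11.5/13 = 104.3846° = 1.821855 rad
cos θ = -0.248430, sin θ = 0.968650 (intermediates below are computed at full precision and shown rounded to 5 d.p.)
v1: (-5,3.5) → rotate → (-2.14813,-5.71275) → ×s → (-3.30729,-8.79544) → (-3.31,-8.80)
v2: (-1,-4) → rotate → (4.12303,0.02507) → ×s → (6.34788,0.03860) → (6.35,0.04)
v3: (0,-4) → rotate → (3.87460,0.99372) → ×s → (5.96539,1.52995) → (5.97,1.53)
v4: (2.5,4.5) → rotate → (-4.98000,1.30369) → ×s → (-7.66728,2.00718) → (-7.67,2.01)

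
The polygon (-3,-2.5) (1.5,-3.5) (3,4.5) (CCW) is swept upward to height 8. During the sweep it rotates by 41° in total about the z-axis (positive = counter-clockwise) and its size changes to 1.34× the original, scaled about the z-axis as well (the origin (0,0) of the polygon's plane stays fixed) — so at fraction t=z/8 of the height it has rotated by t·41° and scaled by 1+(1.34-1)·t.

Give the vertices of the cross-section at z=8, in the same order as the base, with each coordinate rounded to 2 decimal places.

t = z/height = 8/8 = 1
s = 1 + (scale-1)·z/height = 1 + (1.34-1)·8/8 = 1.340000
θ = twist·z/height = 41°·8/8 = 41.0000° = 0.715585 rad
cos θ = 0.754710, sin θ = 0.656059 (intermediates below are computed at full precision and shown rounded to 5 d.p.)
v1: (-3,-2.5) → rotate → (-0.62398,-3.85495) → ×s → (-0.83613,-5.16563) → (-0.84,-5.17)
v2: (1.5,-3.5) → rotate → (3.42827,-1.65739) → ×s → (4.59388,-2.22091) → (4.59,-2.22)
v3: (3,4.5) → rotate → (-0.68814,5.36437) → ×s → (-0.92210,7.18826) → (-0.92,7.19)

Cross-section at z=8: (-0.84,-5.17) (4.59,-2.22) (-0.92,7.19)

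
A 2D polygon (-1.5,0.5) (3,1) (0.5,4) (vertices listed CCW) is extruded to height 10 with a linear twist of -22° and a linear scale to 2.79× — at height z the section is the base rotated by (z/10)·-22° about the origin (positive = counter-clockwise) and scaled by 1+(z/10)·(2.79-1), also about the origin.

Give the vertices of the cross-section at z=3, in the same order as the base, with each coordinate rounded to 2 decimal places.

t = z/height = 3/10 = 0.3
s = 1 + (scale-1)·z/height = 1 + (2.79-1)·3/10 = 1.537000
θ = twist·z/height = -22°·3/10 = -6.6000° = -0.115192 rad
cos θ = 0.993373, sin θ = -0.114937 (intermediates below are computed at full precision and shown rounded to 5 d.p.)
v1: (-1.5,0.5) → rotate → (-1.43259,0.66909) → ×s → (-2.20189,1.02839) → (-2.20,1.03)
v2: (3,1) → rotate → (3.09506,0.64856) → ×s → (4.75710,0.99684) → (4.76,1.00)
v3: (0.5,4) → rotate → (0.95643,3.91602) → ×s → (1.47004,6.01893) → (1.47,6.02)

Cross-section at z=3: (-2.20,1.03) (4.76,1.00) (1.47,6.02)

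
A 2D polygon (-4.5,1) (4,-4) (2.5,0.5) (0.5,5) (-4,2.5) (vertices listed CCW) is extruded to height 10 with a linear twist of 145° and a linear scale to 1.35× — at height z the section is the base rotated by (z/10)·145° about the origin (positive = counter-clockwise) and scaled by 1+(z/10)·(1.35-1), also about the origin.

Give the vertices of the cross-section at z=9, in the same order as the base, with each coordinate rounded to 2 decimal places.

t = z/height = 9/10 = 0.9
s = 1 + (scale-1)·z/height = 1 + (1.35-1)·9/10 = 1.315000
θ = twist·z/height = 145°·9/10 = 130.5000° = 2.277655 rad
cos θ = -0.649448, sin θ = 0.760406 (intermediates below are computed at full precision and shown rounded to 5 d.p.)
v1: (-4.5,1) → rotate → (2.16211,-4.07127) → ×s → (2.84317,-5.35373) → (2.84,-5.35)
v2: (4,-4) → rotate → (0.44383,5.63942) → ×s → (0.58364,7.41583) → (0.58,7.42)
v3: (2.5,0.5) → rotate → (-2.00382,1.57629) → ×s → (-2.63503,2.07282) → (-2.64,2.07)
v4: (0.5,5) → rotate → (-4.12675,-2.86704) → ×s → (-5.42668,-3.77015) → (-5.43,-3.77)
v5: (-4,2.5) → rotate → (0.69678,-4.66524) → ×s → (0.91626,-6.13480) → (0.92,-6.13)

Cross-section at z=9: (2.84,-5.35) (0.58,7.42) (-2.64,2.07) (-5.43,-3.77) (0.92,-6.13)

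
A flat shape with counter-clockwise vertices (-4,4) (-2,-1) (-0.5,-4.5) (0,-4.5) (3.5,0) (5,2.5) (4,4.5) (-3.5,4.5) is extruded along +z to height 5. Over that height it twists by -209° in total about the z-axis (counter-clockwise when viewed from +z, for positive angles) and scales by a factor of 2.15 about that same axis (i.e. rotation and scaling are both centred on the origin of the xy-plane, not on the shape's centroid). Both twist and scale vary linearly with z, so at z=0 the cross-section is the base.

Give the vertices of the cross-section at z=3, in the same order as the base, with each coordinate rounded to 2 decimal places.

Cross-section at z=3: (9.43,1.59) (0.58,3.73) (-5.71,5.09) (-6.20,4.41) (-3.43,-4.82) (-1.45,-9.34) (2.28,-9.92) (9.63,0.42)

t = z/height = 3/5 = 0.6
s = 1 + (scale-1)·z/height = 1 + (2.15-1)·3/5 = 1.690000
θ = twist·z/height = -209°·3/5 = -125.4000° = -2.188643 rad
cos θ = -0.579281, sin θ = -0.815128 (intermediates below are computed at full precision and shown rounded to 5 d.p.)
v1: (-4,4) → rotate → (5.57764,0.94339) → ×s → (9.42620,1.59432) → (9.43,1.59)
v2: (-2,-1) → rotate → (0.34343,2.20954) → ×s → (0.58040,3.73412) → (0.58,3.73)
v3: (-0.5,-4.5) → rotate → (-3.37843,3.01433) → ×s → (-5.70955,5.09422) → (-5.71,5.09)
v4: (0,-4.5) → rotate → (-3.66808,2.60677) → ×s → (-6.19905,4.40543) → (-6.20,4.41)
v5: (3.5,0) → rotate → (-2.02748,-2.85295) → ×s → (-3.42645,-4.82148) → (-3.43,-4.82)
v6: (5,2.5) → rotate → (-0.85859,-5.52384) → ×s → (-1.45101,-9.33529) → (-1.45,-9.34)
v7: (4,4.5) → rotate → (1.35095,-5.86728) → ×s → (2.28311,-9.91570) → (2.28,-9.92)
v8: (-3.5,4.5) → rotate → (5.69556,0.24618) → ×s → (9.62550,0.41605) → (9.63,0.42)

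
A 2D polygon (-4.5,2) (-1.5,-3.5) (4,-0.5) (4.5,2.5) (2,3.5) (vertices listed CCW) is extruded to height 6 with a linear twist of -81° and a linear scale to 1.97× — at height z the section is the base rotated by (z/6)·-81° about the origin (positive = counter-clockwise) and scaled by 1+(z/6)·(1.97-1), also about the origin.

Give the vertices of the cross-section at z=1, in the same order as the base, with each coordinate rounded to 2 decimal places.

Cross-section at z=1: (-4.54,3.48) (-2.64,-3.55) (4.38,-1.65) (5.76,1.60) (3.21,3.41)

t = z/height = 1/6 = 0.166667
s = 1 + (scale-1)·z/height = 1 + (1.97-1)·1/6 = 1.161667
θ = twist·z/height = -81°·1/6 = -13.5000° = -0.235619 rad
cos θ = 0.972370, sin θ = -0.233445 (intermediates below are computed at full precision and shown rounded to 5 d.p.)
v1: (-4.5,2) → rotate → (-3.90877,2.99524) → ×s → (-4.54069,3.47948) → (-4.54,3.48)
v2: (-1.5,-3.5) → rotate → (-2.27561,-3.05313) → ×s → (-2.64350,-3.54672) → (-2.64,-3.55)
v3: (4,-0.5) → rotate → (3.77276,-1.41997) → ×s → (4.38269,-1.64953) → (4.38,-1.65)
v4: (4.5,2.5) → rotate → (4.95928,1.38042) → ×s → (5.76103,1.60359) → (5.76,1.60)
v5: (2,3.5) → rotate → (2.76180,2.93640) → ×s → (3.20829,3.41112) → (3.21,3.41)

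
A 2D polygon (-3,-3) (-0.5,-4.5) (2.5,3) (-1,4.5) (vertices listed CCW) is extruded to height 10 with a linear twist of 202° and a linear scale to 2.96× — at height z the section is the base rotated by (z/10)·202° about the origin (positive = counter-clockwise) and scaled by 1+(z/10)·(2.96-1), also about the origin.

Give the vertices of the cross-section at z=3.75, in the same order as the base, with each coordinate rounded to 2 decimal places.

t = z/height = 3.75/10 = 0.375
s = 1 + (scale-1)·z/height = 1 + (2.96-1)·3.75/10 = 1.735000
θ = twist·z/height = 202°·3.75/10 = 75.7500° = 1.322087 rad
cos θ = 0.246153, sin θ = 0.969231 (intermediates below are computed at full precision and shown rounded to 5 d.p.)
v1: (-3,-3) → rotate → (2.16923,-3.64615) → ×s → (3.76362,-6.32607) → (3.76,-6.33)
v2: (-0.5,-4.5) → rotate → (4.23846,-1.59231) → ×s → (7.35373,-2.76265) → (7.35,-2.76)
v3: (2.5,3) → rotate → (-2.29231,3.16154) → ×s → (-3.97716,5.48527) → (-3.98,5.49)
v4: (-1,4.5) → rotate → (-4.60769,0.13846) → ×s → (-7.99435,0.24023) → (-7.99,0.24)

Cross-section at z=3.75: (3.76,-6.33) (7.35,-2.76) (-3.98,5.49) (-7.99,0.24)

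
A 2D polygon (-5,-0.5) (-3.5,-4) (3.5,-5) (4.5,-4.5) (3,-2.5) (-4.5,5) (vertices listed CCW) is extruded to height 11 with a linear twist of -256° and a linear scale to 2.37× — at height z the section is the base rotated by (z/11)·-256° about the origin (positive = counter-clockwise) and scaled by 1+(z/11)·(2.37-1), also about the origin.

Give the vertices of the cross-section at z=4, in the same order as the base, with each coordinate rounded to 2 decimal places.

t = z/height = 4/11 = 0.363636
s = 1 + (scale-1)·z/height = 1 + (2.37-1)·4/11 = 1.498182
θ = twist·z/height = -256°·4/11 = -93.0909° = -1.624743 rad
cos θ = -0.053920, sin θ = -0.998545 (intermediates below are computed at full precision and shown rounded to 5 d.p.)
v1: (-5,-0.5) → rotate → (-0.22967,5.01969) → ×s → (-0.34409,7.52040) → (-0.34,7.52)
v2: (-3.5,-4) → rotate → (-3.80546,3.71059) → ×s → (-5.70127,5.55914) → (-5.70,5.56)
v3: (3.5,-5) → rotate → (-5.18145,-3.22531) → ×s → (-7.76275,-4.83210) → (-7.76,-4.83)
v4: (4.5,-4.5) → rotate → (-4.73610,-4.25081) → ×s → (-7.09553,-6.36849) → (-7.10,-6.37)
v5: (3,-2.5) → rotate → (-2.65812,-2.86083) → ×s → (-3.98235,-4.28605) → (-3.98,-4.29)
v6: (-4.5,5) → rotate → (5.23537,4.22385) → ×s → (7.84353,6.32810) → (7.84,6.33)

Cross-section at z=4: (-0.34,7.52) (-5.70,5.56) (-7.76,-4.83) (-7.10,-6.37) (-3.98,-4.29) (7.84,6.33)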